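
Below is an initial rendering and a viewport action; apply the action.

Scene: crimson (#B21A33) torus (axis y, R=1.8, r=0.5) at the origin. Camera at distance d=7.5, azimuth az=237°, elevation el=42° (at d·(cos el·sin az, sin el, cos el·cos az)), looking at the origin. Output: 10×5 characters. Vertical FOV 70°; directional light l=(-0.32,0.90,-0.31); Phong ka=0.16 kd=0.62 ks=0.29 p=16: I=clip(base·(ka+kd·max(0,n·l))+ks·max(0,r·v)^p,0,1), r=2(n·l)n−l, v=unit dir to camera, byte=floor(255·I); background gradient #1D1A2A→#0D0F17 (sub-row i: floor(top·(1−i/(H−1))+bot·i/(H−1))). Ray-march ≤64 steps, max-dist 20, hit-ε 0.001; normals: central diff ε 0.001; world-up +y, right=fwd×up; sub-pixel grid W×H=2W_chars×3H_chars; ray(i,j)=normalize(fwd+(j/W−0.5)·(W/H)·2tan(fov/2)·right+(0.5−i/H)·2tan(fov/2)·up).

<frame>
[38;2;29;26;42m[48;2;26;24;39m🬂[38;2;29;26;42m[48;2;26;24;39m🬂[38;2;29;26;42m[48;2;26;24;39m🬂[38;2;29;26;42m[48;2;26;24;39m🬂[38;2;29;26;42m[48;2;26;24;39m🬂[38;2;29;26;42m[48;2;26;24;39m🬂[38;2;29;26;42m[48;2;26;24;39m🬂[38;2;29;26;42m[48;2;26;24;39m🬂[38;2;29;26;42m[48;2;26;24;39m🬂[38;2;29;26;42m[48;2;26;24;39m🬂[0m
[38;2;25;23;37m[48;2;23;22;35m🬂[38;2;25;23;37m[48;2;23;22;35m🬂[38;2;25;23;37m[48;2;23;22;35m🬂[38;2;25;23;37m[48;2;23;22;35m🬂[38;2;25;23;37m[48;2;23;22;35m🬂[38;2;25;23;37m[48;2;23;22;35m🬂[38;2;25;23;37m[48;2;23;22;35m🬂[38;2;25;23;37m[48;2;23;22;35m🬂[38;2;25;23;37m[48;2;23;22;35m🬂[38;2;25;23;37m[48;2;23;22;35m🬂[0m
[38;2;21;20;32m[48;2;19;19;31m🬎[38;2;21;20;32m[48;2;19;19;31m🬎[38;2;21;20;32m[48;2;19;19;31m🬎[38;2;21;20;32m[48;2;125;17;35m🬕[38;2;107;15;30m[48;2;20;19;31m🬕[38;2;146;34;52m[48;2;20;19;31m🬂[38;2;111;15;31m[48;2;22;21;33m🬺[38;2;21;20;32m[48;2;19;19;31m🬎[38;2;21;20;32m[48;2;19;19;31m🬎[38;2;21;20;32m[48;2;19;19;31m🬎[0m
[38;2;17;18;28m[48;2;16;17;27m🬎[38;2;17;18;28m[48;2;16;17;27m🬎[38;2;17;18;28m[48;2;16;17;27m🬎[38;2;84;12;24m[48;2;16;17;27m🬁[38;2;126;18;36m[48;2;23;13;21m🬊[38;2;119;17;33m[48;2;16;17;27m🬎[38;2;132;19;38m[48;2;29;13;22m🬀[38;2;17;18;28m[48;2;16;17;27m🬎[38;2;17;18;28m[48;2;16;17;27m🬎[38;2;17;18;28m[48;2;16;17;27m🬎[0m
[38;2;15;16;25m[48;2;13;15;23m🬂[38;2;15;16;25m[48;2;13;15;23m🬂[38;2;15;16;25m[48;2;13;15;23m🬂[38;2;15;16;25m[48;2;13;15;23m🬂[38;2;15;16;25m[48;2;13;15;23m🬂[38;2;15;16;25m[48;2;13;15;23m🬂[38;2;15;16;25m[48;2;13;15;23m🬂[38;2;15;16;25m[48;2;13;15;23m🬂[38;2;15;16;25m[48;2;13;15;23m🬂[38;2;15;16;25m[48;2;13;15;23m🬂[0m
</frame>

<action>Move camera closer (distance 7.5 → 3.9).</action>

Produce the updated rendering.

<frame>
[38;2;29;26;42m[48;2;26;24;39m🬂[38;2;29;26;42m[48;2;26;24;39m🬂[38;2;29;26;42m[48;2;26;24;39m🬂[38;2;29;26;42m[48;2;26;24;39m🬂[38;2;29;26;42m[48;2;26;24;39m🬂[38;2;29;26;42m[48;2;26;24;39m🬂[38;2;29;26;42m[48;2;26;24;39m🬂[38;2;29;26;42m[48;2;26;24;39m🬂[38;2;29;26;42m[48;2;26;24;39m🬂[38;2;29;26;42m[48;2;26;24;39m🬂[0m
[38;2;25;23;37m[48;2;23;22;35m🬂[38;2;25;23;37m[48;2;23;22;35m🬂[38;2;25;23;37m[48;2;23;22;35m🬂[38;2;24;22;36m[48;2;127;18;36m🬎[38;2;24;22;36m[48;2;123;19;36m🬎[38;2;24;22;36m[48;2;127;23;40m🬊[38;2;24;22;36m[48;2;135;22;40m🬎[38;2;124;18;35m[48;2;24;22;36m🬏[38;2;25;23;37m[48;2;23;22;35m🬂[38;2;25;23;37m[48;2;23;22;35m🬂[0m
[38;2;21;20;32m[48;2;19;19;31m🬎[38;2;21;20;32m[48;2;19;19;31m🬎[38;2;22;21;33m[48;2;121;17;34m🬀[38;2;88;12;25m[48;2;32;10;17m🬆[38;2;57;8;16m[48;2;21;16;26m🬀[38;2;31;4;8m[48;2;20;19;31m🬂[38;2;84;12;24m[48;2;21;15;25m🬂[38;2;120;17;34m[48;2;77;10;21m🬨[38;2;126;18;36m[48;2;21;20;32m🬓[38;2;21;20;32m[48;2;19;19;31m🬎[0m
[38;2;17;18;28m[48;2;16;17;27m🬎[38;2;117;16;33m[48;2;16;17;27m🬉[38;2;117;17;33m[48;2;133;19;37m🬁[38;2;18;18;29m[48;2;110;15;31m🬁[38;2;17;18;28m[48;2;117;16;33m🬎[38;2;17;18;28m[48;2;113;16;32m🬎[38;2;17;18;28m[48;2;115;16;32m🬆[38;2;89;13;25m[48;2;127;18;36m🬀[38;2;118;16;33m[48;2;16;17;27m🬝[38;2;17;18;28m[48;2;16;17;27m🬎[0m
[38;2;15;16;25m[48;2;13;15;23m🬂[38;2;15;16;25m[48;2;13;15;23m🬂[38;2;120;17;34m[48;2;13;15;23m🬊[38;2;140;24;43m[48;2;101;14;28m🬎[38;2;158;41;60m[48;2;130;20;39m🬊[38;2;162;45;64m[48;2;135;23;42m🬋[38;2;138;23;42m[48;2;114;16;32m🬎[38;2;114;16;32m[48;2;13;15;23m🬝[38;2;105;15;30m[48;2;13;15;23m🬀[38;2;15;16;25m[48;2;13;15;23m🬂[0m
</frame>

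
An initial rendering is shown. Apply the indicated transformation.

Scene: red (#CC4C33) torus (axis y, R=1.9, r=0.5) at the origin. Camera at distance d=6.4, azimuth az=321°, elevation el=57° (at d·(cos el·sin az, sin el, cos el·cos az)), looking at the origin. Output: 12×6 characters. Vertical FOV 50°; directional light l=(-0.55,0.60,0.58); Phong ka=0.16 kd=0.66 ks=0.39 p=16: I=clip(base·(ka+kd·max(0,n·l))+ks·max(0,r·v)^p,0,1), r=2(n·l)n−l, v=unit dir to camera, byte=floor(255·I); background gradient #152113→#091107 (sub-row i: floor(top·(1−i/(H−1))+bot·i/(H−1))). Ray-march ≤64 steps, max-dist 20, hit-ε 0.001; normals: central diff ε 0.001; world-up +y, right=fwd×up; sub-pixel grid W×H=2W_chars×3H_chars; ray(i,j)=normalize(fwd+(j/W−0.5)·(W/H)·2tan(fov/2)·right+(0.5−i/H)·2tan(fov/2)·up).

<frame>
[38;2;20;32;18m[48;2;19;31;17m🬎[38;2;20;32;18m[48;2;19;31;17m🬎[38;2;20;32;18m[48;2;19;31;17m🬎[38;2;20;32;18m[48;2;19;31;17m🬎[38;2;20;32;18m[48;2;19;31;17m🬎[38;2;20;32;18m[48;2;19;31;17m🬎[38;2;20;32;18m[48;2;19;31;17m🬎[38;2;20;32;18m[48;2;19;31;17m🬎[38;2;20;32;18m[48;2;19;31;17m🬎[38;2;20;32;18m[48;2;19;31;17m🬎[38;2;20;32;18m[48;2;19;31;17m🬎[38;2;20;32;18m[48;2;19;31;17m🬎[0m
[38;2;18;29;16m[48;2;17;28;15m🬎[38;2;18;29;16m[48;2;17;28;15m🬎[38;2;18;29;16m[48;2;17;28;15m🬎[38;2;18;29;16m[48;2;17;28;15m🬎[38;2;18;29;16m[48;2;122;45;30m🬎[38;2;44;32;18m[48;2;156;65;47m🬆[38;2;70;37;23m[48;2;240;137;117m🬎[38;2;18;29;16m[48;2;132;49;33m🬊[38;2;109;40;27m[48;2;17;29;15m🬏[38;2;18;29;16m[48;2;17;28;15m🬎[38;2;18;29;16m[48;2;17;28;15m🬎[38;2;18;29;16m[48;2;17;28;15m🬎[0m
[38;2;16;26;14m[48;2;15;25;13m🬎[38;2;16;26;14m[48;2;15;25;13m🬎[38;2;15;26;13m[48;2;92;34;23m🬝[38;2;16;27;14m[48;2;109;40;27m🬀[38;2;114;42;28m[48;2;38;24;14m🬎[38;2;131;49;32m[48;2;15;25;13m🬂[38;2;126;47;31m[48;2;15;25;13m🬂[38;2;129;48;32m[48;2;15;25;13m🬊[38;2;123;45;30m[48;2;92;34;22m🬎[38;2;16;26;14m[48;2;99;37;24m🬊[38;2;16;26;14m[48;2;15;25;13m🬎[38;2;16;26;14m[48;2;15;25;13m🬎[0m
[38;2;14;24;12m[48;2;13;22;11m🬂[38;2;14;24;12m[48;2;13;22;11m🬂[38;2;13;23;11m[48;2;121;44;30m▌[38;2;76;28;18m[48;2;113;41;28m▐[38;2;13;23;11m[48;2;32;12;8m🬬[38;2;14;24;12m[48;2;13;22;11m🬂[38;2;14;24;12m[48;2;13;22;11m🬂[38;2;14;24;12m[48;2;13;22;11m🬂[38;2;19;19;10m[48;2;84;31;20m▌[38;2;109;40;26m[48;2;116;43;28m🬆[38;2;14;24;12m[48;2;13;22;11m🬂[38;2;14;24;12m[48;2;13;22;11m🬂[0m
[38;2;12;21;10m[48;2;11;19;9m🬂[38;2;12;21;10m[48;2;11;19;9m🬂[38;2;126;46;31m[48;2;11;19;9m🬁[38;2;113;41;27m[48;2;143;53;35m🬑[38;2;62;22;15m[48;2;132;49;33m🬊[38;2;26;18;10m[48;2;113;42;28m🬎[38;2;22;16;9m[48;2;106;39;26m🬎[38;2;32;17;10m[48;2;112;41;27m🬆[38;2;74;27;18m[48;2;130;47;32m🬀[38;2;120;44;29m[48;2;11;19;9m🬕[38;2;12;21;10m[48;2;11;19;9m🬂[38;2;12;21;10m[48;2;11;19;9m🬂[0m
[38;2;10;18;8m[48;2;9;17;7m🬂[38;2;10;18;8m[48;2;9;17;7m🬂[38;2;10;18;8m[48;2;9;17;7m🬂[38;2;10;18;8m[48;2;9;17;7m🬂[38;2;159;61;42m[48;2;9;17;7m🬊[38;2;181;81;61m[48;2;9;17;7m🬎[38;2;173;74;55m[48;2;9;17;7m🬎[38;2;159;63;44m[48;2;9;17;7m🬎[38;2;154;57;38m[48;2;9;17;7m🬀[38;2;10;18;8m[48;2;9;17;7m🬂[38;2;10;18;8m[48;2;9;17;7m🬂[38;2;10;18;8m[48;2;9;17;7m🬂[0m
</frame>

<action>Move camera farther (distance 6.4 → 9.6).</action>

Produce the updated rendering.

<frame>
[38;2;20;32;18m[48;2;19;31;17m🬎[38;2;20;32;18m[48;2;19;31;17m🬎[38;2;20;32;18m[48;2;19;31;17m🬎[38;2;20;32;18m[48;2;19;31;17m🬎[38;2;20;32;18m[48;2;19;31;17m🬎[38;2;20;32;18m[48;2;19;31;17m🬎[38;2;20;32;18m[48;2;19;31;17m🬎[38;2;20;32;18m[48;2;19;31;17m🬎[38;2;20;32;18m[48;2;19;31;17m🬎[38;2;20;32;18m[48;2;19;31;17m🬎[38;2;20;32;18m[48;2;19;31;17m🬎[38;2;20;32;18m[48;2;19;31;17m🬎[0m
[38;2;18;29;16m[48;2;17;28;15m🬎[38;2;18;29;16m[48;2;17;28;15m🬎[38;2;18;29;16m[48;2;17;28;15m🬎[38;2;18;29;16m[48;2;17;28;15m🬎[38;2;18;29;16m[48;2;17;28;15m🬎[38;2;18;29;16m[48;2;17;28;15m🬎[38;2;18;29;16m[48;2;17;28;15m🬎[38;2;18;29;16m[48;2;17;28;15m🬎[38;2;18;29;16m[48;2;17;28;15m🬎[38;2;18;29;16m[48;2;17;28;15m🬎[38;2;18;29;16m[48;2;17;28;15m🬎[38;2;18;29;16m[48;2;17;28;15m🬎[0m
[38;2;16;26;14m[48;2;15;25;13m🬎[38;2;16;26;14m[48;2;15;25;13m🬎[38;2;16;26;14m[48;2;15;25;13m🬎[38;2;16;26;14m[48;2;15;25;13m🬎[38;2;28;24;13m[48;2;111;41;27m🬆[38;2;132;49;32m[48;2;15;25;13m🬎[38;2;154;61;43m[48;2;40;28;16m🬊[38;2;126;46;31m[48;2;15;26;13m🬪[38;2;110;41;27m[48;2;20;24;13m🬏[38;2;16;26;14m[48;2;15;25;13m🬎[38;2;16;26;14m[48;2;15;25;13m🬎[38;2;16;26;14m[48;2;15;25;13m🬎[0m
[38;2;14;24;12m[48;2;13;22;11m🬂[38;2;14;24;12m[48;2;13;22;11m🬂[38;2;14;24;12m[48;2;13;22;11m🬂[38;2;14;24;12m[48;2;13;22;11m🬂[38;2;54;20;13m[48;2;121;45;30m🬉[38;2;13;23;11m[48;2;35;13;8m🬬[38;2;14;24;12m[48;2;13;22;11m🬂[38;2;22;20;11m[48;2;81;30;20m▌[38;2;121;44;29m[48;2;13;23;11m▌[38;2;14;24;12m[48;2;13;22;11m🬂[38;2;14;24;12m[48;2;13;22;11m🬂[38;2;14;24;12m[48;2;13;22;11m🬂[0m
[38;2;12;21;10m[48;2;11;19;9m🬂[38;2;12;21;10m[48;2;11;19;9m🬂[38;2;12;21;10m[48;2;11;19;9m🬂[38;2;12;21;10m[48;2;11;19;9m🬂[38;2;153;57;38m[48;2;11;19;9m🬁[38;2;149;59;41m[48;2;11;19;9m🬎[38;2;208;105;85m[48;2;58;29;17m🬋[38;2;145;53;36m[48;2;11;19;9m🬆[38;2;12;21;10m[48;2;11;19;9m🬂[38;2;12;21;10m[48;2;11;19;9m🬂[38;2;12;21;10m[48;2;11;19;9m🬂[38;2;12;21;10m[48;2;11;19;9m🬂[0m
[38;2;10;18;8m[48;2;9;17;7m🬂[38;2;10;18;8m[48;2;9;17;7m🬂[38;2;10;18;8m[48;2;9;17;7m🬂[38;2;10;18;8m[48;2;9;17;7m🬂[38;2;10;18;8m[48;2;9;17;7m🬂[38;2;10;18;8m[48;2;9;17;7m🬂[38;2;10;18;8m[48;2;9;17;7m🬂[38;2;10;18;8m[48;2;9;17;7m🬂[38;2;10;18;8m[48;2;9;17;7m🬂[38;2;10;18;8m[48;2;9;17;7m🬂[38;2;10;18;8m[48;2;9;17;7m🬂[38;2;10;18;8m[48;2;9;17;7m🬂[0m
</frame>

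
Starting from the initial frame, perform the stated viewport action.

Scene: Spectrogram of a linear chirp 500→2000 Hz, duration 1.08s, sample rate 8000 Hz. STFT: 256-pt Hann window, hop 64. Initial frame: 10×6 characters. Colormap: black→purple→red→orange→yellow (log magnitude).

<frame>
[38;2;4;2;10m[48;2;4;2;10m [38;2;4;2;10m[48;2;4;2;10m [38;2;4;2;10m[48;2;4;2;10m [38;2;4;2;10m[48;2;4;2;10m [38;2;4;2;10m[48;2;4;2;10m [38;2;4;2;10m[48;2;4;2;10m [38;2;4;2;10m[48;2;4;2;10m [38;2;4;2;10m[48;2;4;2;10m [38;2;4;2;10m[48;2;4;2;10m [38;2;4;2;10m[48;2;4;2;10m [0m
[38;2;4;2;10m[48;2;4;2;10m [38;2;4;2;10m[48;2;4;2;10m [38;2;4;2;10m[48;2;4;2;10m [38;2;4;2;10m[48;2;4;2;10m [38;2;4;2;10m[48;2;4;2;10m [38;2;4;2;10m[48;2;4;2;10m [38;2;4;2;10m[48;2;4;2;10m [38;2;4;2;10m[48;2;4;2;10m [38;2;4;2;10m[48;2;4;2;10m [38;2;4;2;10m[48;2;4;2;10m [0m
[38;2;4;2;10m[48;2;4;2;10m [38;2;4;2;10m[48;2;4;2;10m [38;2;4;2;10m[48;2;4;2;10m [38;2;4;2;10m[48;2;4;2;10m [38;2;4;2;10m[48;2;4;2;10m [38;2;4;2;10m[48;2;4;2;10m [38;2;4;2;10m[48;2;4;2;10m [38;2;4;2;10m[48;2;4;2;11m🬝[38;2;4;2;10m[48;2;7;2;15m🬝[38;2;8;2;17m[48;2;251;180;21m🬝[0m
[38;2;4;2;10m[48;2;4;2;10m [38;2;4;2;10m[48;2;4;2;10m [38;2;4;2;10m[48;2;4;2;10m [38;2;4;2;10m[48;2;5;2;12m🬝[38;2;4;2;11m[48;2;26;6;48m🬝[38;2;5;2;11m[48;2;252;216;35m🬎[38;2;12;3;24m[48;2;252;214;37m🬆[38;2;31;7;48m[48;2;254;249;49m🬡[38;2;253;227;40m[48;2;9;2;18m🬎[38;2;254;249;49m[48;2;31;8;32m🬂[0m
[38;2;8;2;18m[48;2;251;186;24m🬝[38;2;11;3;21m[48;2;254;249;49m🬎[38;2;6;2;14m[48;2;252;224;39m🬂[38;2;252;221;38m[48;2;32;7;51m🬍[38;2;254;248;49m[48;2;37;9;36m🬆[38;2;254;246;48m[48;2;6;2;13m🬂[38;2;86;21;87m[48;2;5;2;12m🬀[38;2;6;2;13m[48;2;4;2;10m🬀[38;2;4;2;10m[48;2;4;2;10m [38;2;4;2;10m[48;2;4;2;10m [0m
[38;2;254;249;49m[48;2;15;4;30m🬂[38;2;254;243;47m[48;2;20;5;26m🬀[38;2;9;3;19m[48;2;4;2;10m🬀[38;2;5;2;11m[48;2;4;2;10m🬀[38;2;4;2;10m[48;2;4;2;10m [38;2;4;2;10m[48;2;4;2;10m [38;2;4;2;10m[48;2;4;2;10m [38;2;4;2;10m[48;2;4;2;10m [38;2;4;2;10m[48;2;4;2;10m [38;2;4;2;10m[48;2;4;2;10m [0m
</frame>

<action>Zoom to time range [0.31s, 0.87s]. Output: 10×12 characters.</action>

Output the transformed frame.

<frame>
[38;2;4;2;10m[48;2;4;2;10m [38;2;4;2;10m[48;2;4;2;10m [38;2;4;2;10m[48;2;4;2;10m [38;2;4;2;10m[48;2;4;2;10m [38;2;4;2;10m[48;2;4;2;10m [38;2;4;2;10m[48;2;4;2;10m [38;2;4;2;10m[48;2;4;2;10m [38;2;4;2;10m[48;2;4;2;10m [38;2;4;2;10m[48;2;4;2;10m [38;2;4;2;10m[48;2;4;2;10m [0m
[38;2;4;2;10m[48;2;4;2;10m [38;2;4;2;10m[48;2;4;2;10m [38;2;4;2;10m[48;2;4;2;10m [38;2;4;2;10m[48;2;4;2;10m [38;2;4;2;10m[48;2;4;2;10m [38;2;4;2;10m[48;2;4;2;10m [38;2;4;2;10m[48;2;4;2;10m [38;2;4;2;10m[48;2;4;2;10m [38;2;4;2;10m[48;2;4;2;10m [38;2;4;2;10m[48;2;4;2;10m [0m
[38;2;4;2;10m[48;2;4;2;10m [38;2;4;2;10m[48;2;4;2;10m [38;2;4;2;10m[48;2;4;2;10m [38;2;4;2;10m[48;2;4;2;10m [38;2;4;2;10m[48;2;4;2;10m [38;2;4;2;10m[48;2;4;2;10m [38;2;4;2;10m[48;2;4;2;10m [38;2;4;2;10m[48;2;4;2;10m [38;2;4;2;10m[48;2;4;2;10m [38;2;4;2;10m[48;2;4;2;10m [0m
[38;2;4;2;10m[48;2;4;2;10m [38;2;4;2;10m[48;2;4;2;10m [38;2;4;2;10m[48;2;4;2;10m [38;2;4;2;10m[48;2;4;2;10m [38;2;4;2;10m[48;2;4;2;10m [38;2;4;2;10m[48;2;4;2;10m [38;2;4;2;10m[48;2;4;2;10m [38;2;4;2;10m[48;2;4;2;10m [38;2;4;2;10m[48;2;4;2;10m [38;2;4;2;10m[48;2;4;2;10m [0m
[38;2;4;2;10m[48;2;4;2;10m [38;2;4;2;10m[48;2;4;2;10m [38;2;4;2;10m[48;2;4;2;10m [38;2;4;2;10m[48;2;4;2;10m [38;2;4;2;10m[48;2;4;2;10m [38;2;4;2;10m[48;2;4;2;10m [38;2;4;2;10m[48;2;4;2;10m [38;2;4;2;10m[48;2;4;2;10m [38;2;4;2;10m[48;2;4;2;10m [38;2;4;2;10m[48;2;4;2;10m [0m
[38;2;4;2;10m[48;2;4;2;10m [38;2;4;2;10m[48;2;4;2;10m [38;2;4;2;10m[48;2;4;2;10m [38;2;4;2;10m[48;2;4;2;10m [38;2;4;2;10m[48;2;4;2;10m [38;2;4;2;10m[48;2;4;2;10m [38;2;4;2;10m[48;2;4;2;10m [38;2;4;2;10m[48;2;4;2;10m [38;2;4;2;10m[48;2;4;2;10m [38;2;4;2;10m[48;2;4;2;11m🬝[0m
[38;2;4;2;10m[48;2;4;2;10m [38;2;4;2;10m[48;2;4;2;10m [38;2;4;2;10m[48;2;4;2;10m [38;2;4;2;10m[48;2;4;2;10m [38;2;4;2;10m[48;2;4;2;10m [38;2;4;2;10m[48;2;4;2;11m🬎[38;2;4;2;10m[48;2;6;2;13m🬝[38;2;4;2;10m[48;2;8;2;18m🬎[38;2;7;2;15m[48;2;34;8;60m🬝[38;2;46;12;35m[48;2;254;240;46m🬝[0m
[38;2;4;2;10m[48;2;4;2;11m🬝[38;2;4;2;10m[48;2;5;2;12m🬝[38;2;4;2;10m[48;2;6;2;14m🬎[38;2;6;2;14m[48;2;24;6;44m🬝[38;2;18;4;29m[48;2;250;171;17m🬝[38;2;14;3;27m[48;2;254;249;49m🬎[38;2;64;16;49m[48;2;254;244;47m🬆[38;2;123;31;84m[48;2;249;208;38m🬟[38;2;249;218;43m[48;2;22;5;41m🬎[38;2;254;248;49m[48;2;31;7;42m🬂[0m
[38;2;10;3;20m[48;2;253;230;41m🬎[38;2;21;5;39m[48;2;252;217;36m🬆[38;2;21;5;39m[48;2;253;227;40m🬂[38;2;242;197;51m[48;2;68;16;63m🬎[38;2;253;238;45m[48;2;69;18;39m🬆[38;2;250;197;30m[48;2;13;3;26m🬂[38;2;99;24;86m[48;2;10;3;21m🬀[38;2;8;2;17m[48;2;4;2;10m🬂[38;2;5;2;12m[48;2;4;2;10m🬂[38;2;4;2;11m[48;2;4;2;10m🬂[0m
[38;2;254;240;45m[48;2;29;7;41m🬂[38;2;215;82;58m[48;2;15;4;30m🬀[38;2;15;4;29m[48;2;5;2;13m🬀[38;2;6;2;14m[48;2;4;2;10m🬂[38;2;5;2;12m[48;2;4;2;10m🬀[38;2;4;2;11m[48;2;4;2;10m🬀[38;2;4;2;10m[48;2;4;2;10m [38;2;4;2;10m[48;2;4;2;10m [38;2;4;2;10m[48;2;4;2;10m [38;2;4;2;10m[48;2;4;2;10m [0m
[38;2;4;2;11m[48;2;4;2;10m🬂[38;2;4;2;11m[48;2;4;2;10m🬀[38;2;4;2;10m[48;2;4;2;10m [38;2;4;2;10m[48;2;4;2;10m [38;2;4;2;10m[48;2;4;2;10m [38;2;4;2;10m[48;2;4;2;10m [38;2;4;2;10m[48;2;4;2;10m [38;2;4;2;10m[48;2;4;2;10m [38;2;4;2;10m[48;2;4;2;10m [38;2;4;2;10m[48;2;4;2;10m [0m
[38;2;4;2;10m[48;2;4;2;10m [38;2;4;2;10m[48;2;4;2;10m [38;2;4;2;10m[48;2;4;2;10m [38;2;4;2;10m[48;2;4;2;10m [38;2;4;2;10m[48;2;4;2;10m [38;2;4;2;10m[48;2;4;2;10m [38;2;4;2;10m[48;2;4;2;10m [38;2;4;2;10m[48;2;4;2;10m [38;2;4;2;10m[48;2;4;2;10m [38;2;4;2;10m[48;2;4;2;10m [0m
</frame>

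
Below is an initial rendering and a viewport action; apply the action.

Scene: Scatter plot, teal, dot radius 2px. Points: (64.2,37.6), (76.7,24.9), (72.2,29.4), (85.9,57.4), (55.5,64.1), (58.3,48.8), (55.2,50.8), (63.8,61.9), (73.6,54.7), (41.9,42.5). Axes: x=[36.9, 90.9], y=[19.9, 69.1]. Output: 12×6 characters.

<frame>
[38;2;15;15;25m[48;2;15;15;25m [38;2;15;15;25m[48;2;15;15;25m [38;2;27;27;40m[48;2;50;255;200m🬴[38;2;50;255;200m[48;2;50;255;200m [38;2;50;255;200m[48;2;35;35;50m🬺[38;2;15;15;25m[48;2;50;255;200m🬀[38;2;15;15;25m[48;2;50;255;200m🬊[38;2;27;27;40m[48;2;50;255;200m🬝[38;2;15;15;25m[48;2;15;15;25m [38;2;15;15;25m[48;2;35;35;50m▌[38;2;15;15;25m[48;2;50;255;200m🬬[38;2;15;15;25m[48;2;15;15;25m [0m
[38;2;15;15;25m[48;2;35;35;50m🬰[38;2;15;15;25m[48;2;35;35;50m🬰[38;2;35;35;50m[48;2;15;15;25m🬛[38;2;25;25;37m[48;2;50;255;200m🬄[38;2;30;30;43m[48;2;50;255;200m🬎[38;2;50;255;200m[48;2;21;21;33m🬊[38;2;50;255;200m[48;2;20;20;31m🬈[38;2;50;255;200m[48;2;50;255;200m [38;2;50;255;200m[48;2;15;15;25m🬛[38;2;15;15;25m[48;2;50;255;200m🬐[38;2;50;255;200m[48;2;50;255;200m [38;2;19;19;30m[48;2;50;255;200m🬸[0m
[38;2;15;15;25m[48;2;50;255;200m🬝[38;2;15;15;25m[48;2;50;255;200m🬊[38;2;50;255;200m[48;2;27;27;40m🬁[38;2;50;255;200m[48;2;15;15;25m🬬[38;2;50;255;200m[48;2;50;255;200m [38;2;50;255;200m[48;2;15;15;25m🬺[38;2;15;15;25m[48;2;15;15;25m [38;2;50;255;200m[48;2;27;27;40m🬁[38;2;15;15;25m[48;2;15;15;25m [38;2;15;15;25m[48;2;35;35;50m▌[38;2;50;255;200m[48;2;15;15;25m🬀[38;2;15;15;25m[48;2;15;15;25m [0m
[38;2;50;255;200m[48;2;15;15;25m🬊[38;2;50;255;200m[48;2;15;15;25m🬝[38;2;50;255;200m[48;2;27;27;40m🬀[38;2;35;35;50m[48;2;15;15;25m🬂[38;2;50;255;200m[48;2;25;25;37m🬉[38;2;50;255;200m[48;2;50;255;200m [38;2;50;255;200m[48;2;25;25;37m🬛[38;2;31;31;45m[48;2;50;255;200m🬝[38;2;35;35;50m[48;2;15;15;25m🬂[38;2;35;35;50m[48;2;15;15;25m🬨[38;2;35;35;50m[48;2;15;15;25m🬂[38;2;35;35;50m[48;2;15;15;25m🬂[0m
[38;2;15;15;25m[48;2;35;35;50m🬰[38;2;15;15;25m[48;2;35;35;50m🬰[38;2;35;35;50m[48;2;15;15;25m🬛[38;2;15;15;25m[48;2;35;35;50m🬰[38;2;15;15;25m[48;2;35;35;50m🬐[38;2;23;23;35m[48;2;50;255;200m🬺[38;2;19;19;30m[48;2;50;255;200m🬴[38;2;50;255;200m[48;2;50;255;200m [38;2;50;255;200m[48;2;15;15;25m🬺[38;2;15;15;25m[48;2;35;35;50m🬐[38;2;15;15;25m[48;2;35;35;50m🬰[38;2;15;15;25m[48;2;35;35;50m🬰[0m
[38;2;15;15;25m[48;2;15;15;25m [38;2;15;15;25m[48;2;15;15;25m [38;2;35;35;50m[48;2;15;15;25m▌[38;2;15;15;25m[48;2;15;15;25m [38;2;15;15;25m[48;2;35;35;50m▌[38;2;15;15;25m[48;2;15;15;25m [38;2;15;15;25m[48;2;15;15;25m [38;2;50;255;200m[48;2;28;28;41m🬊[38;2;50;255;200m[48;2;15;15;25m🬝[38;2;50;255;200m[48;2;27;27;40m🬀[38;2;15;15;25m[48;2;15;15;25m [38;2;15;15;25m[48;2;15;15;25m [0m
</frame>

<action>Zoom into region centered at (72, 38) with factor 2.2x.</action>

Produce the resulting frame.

<frame>
[38;2;15;15;25m[48;2;15;15;25m [38;2;15;15;25m[48;2;15;15;25m [38;2;35;35;50m[48;2;15;15;25m▌[38;2;15;15;25m[48;2;15;15;25m [38;2;15;15;25m[48;2;35;35;50m▌[38;2;15;15;25m[48;2;15;15;25m [38;2;15;15;25m[48;2;15;15;25m [38;2;35;35;50m[48;2;15;15;25m▌[38;2;15;15;25m[48;2;15;15;25m [38;2;15;15;25m[48;2;35;35;50m▌[38;2;15;15;25m[48;2;15;15;25m [38;2;15;15;25m[48;2;15;15;25m [0m
[38;2;15;15;25m[48;2;35;35;50m🬰[38;2;15;15;25m[48;2;35;35;50m🬰[38;2;35;35;50m[48;2;15;15;25m🬛[38;2;15;15;25m[48;2;35;35;50m🬰[38;2;15;15;25m[48;2;35;35;50m🬐[38;2;15;15;25m[48;2;35;35;50m🬰[38;2;15;15;25m[48;2;35;35;50m🬰[38;2;35;35;50m[48;2;15;15;25m🬛[38;2;15;15;25m[48;2;35;35;50m🬰[38;2;15;15;25m[48;2;35;35;50m🬐[38;2;15;15;25m[48;2;35;35;50m🬰[38;2;15;15;25m[48;2;35;35;50m🬰[0m
[38;2;15;15;25m[48;2;15;15;25m [38;2;15;15;25m[48;2;50;255;200m🬆[38;2;50;255;200m[48;2;15;15;25m🬺[38;2;15;15;25m[48;2;50;255;200m🬬[38;2;15;15;25m[48;2;35;35;50m▌[38;2;15;15;25m[48;2;15;15;25m [38;2;15;15;25m[48;2;15;15;25m [38;2;35;35;50m[48;2;15;15;25m▌[38;2;15;15;25m[48;2;15;15;25m [38;2;15;15;25m[48;2;35;35;50m▌[38;2;15;15;25m[48;2;15;15;25m [38;2;15;15;25m[48;2;15;15;25m [0m
[38;2;35;35;50m[48;2;15;15;25m🬂[38;2;50;255;200m[48;2;19;19;30m🬁[38;2;50;255;200m[48;2;21;21;33m🬆[38;2;35;35;50m[48;2;15;15;25m🬂[38;2;35;35;50m[48;2;15;15;25m🬨[38;2;35;35;50m[48;2;15;15;25m🬂[38;2;35;35;50m[48;2;15;15;25m🬂[38;2;35;35;50m[48;2;15;15;25m🬕[38;2;35;35;50m[48;2;15;15;25m🬂[38;2;35;35;50m[48;2;15;15;25m🬨[38;2;35;35;50m[48;2;15;15;25m🬂[38;2;35;35;50m[48;2;15;15;25m🬂[0m
[38;2;15;15;25m[48;2;35;35;50m🬰[38;2;15;15;25m[48;2;35;35;50m🬰[38;2;35;35;50m[48;2;15;15;25m🬛[38;2;15;15;25m[48;2;35;35;50m🬰[38;2;15;15;25m[48;2;35;35;50m🬐[38;2;21;21;33m[48;2;50;255;200m🬆[38;2;23;23;35m[48;2;50;255;200m🬬[38;2;35;35;50m[48;2;15;15;25m🬛[38;2;15;15;25m[48;2;35;35;50m🬰[38;2;15;15;25m[48;2;35;35;50m🬐[38;2;15;15;25m[48;2;35;35;50m🬰[38;2;15;15;25m[48;2;35;35;50m🬰[0m
[38;2;15;15;25m[48;2;15;15;25m [38;2;15;15;25m[48;2;15;15;25m [38;2;35;35;50m[48;2;15;15;25m▌[38;2;15;15;25m[48;2;15;15;25m [38;2;23;23;35m[48;2;50;255;200m🬺[38;2;50;255;200m[48;2;15;15;25m🬬[38;2;50;255;200m[48;2;15;15;25m🬆[38;2;35;35;50m[48;2;15;15;25m▌[38;2;15;15;25m[48;2;15;15;25m [38;2;15;15;25m[48;2;35;35;50m▌[38;2;15;15;25m[48;2;15;15;25m [38;2;15;15;25m[48;2;15;15;25m [0m
</frame>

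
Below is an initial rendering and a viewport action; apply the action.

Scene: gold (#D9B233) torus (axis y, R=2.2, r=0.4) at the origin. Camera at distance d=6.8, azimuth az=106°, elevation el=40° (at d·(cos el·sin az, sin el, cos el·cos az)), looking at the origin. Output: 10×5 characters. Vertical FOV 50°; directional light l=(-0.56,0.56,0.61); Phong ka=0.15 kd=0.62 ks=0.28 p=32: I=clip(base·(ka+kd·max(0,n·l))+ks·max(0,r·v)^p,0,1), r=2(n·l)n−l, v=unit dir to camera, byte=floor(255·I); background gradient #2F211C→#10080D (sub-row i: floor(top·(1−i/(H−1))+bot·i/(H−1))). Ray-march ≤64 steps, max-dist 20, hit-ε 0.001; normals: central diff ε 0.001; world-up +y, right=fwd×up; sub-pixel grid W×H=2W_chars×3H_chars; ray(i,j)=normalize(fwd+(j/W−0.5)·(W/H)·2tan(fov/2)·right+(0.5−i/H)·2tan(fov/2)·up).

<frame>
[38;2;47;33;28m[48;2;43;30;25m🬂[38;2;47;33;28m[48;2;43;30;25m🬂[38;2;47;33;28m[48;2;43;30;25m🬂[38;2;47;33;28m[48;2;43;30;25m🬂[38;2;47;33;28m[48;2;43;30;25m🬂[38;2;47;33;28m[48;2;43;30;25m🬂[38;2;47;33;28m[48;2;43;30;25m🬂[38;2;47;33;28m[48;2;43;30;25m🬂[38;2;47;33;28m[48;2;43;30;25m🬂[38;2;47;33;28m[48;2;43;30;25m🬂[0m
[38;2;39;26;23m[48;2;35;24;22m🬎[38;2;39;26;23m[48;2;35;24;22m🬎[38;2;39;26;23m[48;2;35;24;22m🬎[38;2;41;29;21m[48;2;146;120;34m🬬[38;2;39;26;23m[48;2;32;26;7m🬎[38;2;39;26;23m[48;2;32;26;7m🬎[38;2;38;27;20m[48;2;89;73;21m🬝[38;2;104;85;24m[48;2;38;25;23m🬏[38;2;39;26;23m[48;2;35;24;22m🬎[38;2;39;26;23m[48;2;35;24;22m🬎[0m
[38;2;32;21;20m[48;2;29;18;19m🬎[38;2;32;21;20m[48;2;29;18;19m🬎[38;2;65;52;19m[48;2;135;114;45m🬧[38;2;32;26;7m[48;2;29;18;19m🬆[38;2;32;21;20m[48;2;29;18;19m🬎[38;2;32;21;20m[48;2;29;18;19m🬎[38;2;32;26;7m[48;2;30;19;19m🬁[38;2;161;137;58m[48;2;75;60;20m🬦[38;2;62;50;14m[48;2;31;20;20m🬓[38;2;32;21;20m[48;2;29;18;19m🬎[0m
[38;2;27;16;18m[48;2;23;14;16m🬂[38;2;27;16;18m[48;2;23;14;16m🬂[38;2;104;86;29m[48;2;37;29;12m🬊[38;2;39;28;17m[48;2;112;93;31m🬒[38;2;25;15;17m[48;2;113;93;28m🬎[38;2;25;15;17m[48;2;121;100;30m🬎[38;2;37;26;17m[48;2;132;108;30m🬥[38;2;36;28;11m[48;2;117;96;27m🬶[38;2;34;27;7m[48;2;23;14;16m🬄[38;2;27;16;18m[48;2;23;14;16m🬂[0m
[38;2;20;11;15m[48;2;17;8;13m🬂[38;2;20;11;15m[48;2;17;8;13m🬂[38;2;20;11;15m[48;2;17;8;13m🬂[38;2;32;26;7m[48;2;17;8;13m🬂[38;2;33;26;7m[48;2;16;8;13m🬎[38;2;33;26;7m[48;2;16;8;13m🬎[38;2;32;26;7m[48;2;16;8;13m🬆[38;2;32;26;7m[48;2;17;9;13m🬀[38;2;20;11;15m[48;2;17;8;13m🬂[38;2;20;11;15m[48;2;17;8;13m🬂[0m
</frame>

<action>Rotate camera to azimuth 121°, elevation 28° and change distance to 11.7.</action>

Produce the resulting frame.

<frame>
[38;2;47;33;28m[48;2;43;30;25m🬂[38;2;47;33;28m[48;2;43;30;25m🬂[38;2;47;33;28m[48;2;43;30;25m🬂[38;2;47;33;28m[48;2;43;30;25m🬂[38;2;47;33;28m[48;2;43;30;25m🬂[38;2;47;33;28m[48;2;43;30;25m🬂[38;2;47;33;28m[48;2;43;30;25m🬂[38;2;47;33;28m[48;2;43;30;25m🬂[38;2;47;33;28m[48;2;43;30;25m🬂[38;2;47;33;28m[48;2;43;30;25m🬂[0m
[38;2;39;26;23m[48;2;35;24;22m🬎[38;2;39;26;23m[48;2;35;24;22m🬎[38;2;39;26;23m[48;2;35;24;22m🬎[38;2;39;26;23m[48;2;35;24;22m🬎[38;2;39;26;23m[48;2;35;24;22m🬎[38;2;39;26;23m[48;2;35;24;22m🬎[38;2;39;26;23m[48;2;35;24;22m🬎[38;2;39;26;23m[48;2;35;24;22m🬎[38;2;39;26;23m[48;2;35;24;22m🬎[38;2;39;26;23m[48;2;35;24;22m🬎[0m
[38;2;32;21;20m[48;2;29;18;19m🬎[38;2;32;21;20m[48;2;29;18;19m🬎[38;2;32;21;20m[48;2;29;18;19m🬎[38;2;114;97;42m[48;2;31;20;20m🬦[38;2;71;58;17m[48;2;30;20;17m🬁[38;2;84;70;24m[48;2;32;22;17m🬁[38;2;122;102;37m[48;2;38;28;16m🬇[38;2;32;21;20m[48;2;29;18;19m🬎[38;2;32;21;20m[48;2;29;18;19m🬎[38;2;32;21;20m[48;2;29;18;19m🬎[0m
[38;2;27;16;18m[48;2;23;14;16m🬂[38;2;27;16;18m[48;2;23;14;16m🬂[38;2;27;16;18m[48;2;23;14;16m🬂[38;2;32;26;7m[48;2;23;14;16m🬁[38;2;32;26;7m[48;2;23;14;16m🬂[38;2;32;26;7m[48;2;23;14;16m🬂[38;2;32;26;7m[48;2;23;14;16m🬂[38;2;27;16;18m[48;2;23;14;16m🬂[38;2;27;16;18m[48;2;23;14;16m🬂[38;2;27;16;18m[48;2;23;14;16m🬂[0m
[38;2;20;11;15m[48;2;17;8;13m🬂[38;2;20;11;15m[48;2;17;8;13m🬂[38;2;20;11;15m[48;2;17;8;13m🬂[38;2;20;11;15m[48;2;17;8;13m🬂[38;2;20;11;15m[48;2;17;8;13m🬂[38;2;20;11;15m[48;2;17;8;13m🬂[38;2;20;11;15m[48;2;17;8;13m🬂[38;2;20;11;15m[48;2;17;8;13m🬂[38;2;20;11;15m[48;2;17;8;13m🬂[38;2;20;11;15m[48;2;17;8;13m🬂[0m
</frame>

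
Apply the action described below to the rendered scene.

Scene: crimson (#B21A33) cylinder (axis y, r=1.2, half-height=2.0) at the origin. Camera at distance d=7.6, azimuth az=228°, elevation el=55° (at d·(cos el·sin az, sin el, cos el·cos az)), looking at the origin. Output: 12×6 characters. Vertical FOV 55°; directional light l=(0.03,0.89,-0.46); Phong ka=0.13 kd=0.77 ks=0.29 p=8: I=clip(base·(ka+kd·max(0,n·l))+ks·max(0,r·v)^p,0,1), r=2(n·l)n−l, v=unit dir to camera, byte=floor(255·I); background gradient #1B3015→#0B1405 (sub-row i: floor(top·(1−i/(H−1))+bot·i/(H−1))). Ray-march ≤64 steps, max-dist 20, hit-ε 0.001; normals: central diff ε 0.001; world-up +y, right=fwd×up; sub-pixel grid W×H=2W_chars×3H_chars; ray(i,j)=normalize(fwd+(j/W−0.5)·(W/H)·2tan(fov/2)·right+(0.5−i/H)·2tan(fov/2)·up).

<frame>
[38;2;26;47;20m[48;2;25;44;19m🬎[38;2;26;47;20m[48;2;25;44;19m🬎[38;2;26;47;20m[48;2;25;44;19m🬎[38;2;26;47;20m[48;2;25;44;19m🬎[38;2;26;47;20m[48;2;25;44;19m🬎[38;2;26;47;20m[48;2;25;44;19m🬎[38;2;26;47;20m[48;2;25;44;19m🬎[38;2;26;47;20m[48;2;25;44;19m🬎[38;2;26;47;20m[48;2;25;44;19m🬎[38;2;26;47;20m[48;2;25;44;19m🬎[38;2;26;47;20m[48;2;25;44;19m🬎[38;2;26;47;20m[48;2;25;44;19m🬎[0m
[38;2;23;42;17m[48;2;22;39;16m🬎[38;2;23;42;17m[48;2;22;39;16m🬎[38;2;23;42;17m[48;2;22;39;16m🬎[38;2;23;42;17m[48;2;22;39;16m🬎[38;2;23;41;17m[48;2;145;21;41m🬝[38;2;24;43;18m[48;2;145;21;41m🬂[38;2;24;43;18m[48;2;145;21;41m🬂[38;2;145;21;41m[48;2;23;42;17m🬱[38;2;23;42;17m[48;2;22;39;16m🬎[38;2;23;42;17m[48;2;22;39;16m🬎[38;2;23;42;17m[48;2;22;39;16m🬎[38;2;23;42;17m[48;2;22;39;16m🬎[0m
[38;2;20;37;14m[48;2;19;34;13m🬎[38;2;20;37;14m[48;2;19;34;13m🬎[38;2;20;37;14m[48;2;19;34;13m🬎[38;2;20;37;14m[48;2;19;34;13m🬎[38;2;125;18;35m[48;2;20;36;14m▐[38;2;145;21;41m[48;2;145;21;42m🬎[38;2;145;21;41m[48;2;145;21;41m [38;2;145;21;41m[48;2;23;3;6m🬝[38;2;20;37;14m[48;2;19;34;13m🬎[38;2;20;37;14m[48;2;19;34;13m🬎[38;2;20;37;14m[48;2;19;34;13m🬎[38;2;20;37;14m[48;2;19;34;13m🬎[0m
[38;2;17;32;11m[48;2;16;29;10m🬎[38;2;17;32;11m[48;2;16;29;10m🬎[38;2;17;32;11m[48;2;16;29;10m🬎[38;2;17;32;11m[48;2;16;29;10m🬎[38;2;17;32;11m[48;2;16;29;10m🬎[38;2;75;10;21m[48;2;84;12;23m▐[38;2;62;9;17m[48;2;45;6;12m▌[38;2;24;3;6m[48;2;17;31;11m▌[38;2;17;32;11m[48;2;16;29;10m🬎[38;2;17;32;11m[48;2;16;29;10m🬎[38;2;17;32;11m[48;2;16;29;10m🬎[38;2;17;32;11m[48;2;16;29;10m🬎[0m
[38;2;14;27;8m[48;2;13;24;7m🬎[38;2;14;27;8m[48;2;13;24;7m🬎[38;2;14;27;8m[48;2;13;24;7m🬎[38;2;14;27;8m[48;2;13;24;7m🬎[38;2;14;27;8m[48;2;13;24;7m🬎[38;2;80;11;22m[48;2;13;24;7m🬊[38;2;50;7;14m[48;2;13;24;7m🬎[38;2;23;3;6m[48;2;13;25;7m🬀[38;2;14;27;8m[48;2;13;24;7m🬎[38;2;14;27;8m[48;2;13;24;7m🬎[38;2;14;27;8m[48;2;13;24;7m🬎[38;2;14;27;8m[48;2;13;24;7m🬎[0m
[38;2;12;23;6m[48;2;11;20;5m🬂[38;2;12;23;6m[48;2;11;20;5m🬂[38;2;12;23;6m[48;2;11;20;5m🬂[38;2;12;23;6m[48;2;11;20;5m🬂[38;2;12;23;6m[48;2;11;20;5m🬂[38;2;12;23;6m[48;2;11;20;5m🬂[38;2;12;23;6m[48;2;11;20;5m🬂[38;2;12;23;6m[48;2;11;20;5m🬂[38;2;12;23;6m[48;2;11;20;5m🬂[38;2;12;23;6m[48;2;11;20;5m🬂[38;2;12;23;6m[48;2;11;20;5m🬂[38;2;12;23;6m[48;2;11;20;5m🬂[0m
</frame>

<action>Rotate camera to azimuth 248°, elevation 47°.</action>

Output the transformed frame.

<frame>
[38;2;26;47;20m[48;2;25;44;19m🬎[38;2;26;47;20m[48;2;25;44;19m🬎[38;2;26;47;20m[48;2;25;44;19m🬎[38;2;26;47;20m[48;2;25;44;19m🬎[38;2;26;47;20m[48;2;25;44;19m🬎[38;2;26;47;20m[48;2;25;44;19m🬎[38;2;26;47;20m[48;2;25;44;19m🬎[38;2;26;47;20m[48;2;25;44;19m🬎[38;2;26;47;20m[48;2;25;44;19m🬎[38;2;26;47;20m[48;2;25;44;19m🬎[38;2;26;47;20m[48;2;25;44;19m🬎[38;2;26;47;20m[48;2;25;44;19m🬎[0m
[38;2;23;42;17m[48;2;22;39;16m🬎[38;2;23;42;17m[48;2;22;39;16m🬎[38;2;23;42;17m[48;2;22;39;16m🬎[38;2;23;42;17m[48;2;22;39;16m🬎[38;2;23;41;17m[48;2;145;21;41m🬝[38;2;24;43;18m[48;2;145;21;41m🬂[38;2;24;43;18m[48;2;145;21;41m🬂[38;2;145;21;41m[48;2;23;42;17m🬱[38;2;23;42;17m[48;2;22;39;16m🬎[38;2;23;42;17m[48;2;22;39;16m🬎[38;2;23;42;17m[48;2;22;39;16m🬎[38;2;23;42;17m[48;2;22;39;16m🬎[0m
[38;2;20;37;14m[48;2;19;34;13m🬎[38;2;20;37;14m[48;2;19;34;13m🬎[38;2;20;37;14m[48;2;19;34;13m🬎[38;2;20;37;14m[48;2;19;34;13m🬎[38;2;114;16;32m[48;2;19;35;13m🬉[38;2;145;21;41m[48;2;65;9;18m🬎[38;2;145;21;41m[48;2;34;4;9m🬎[38;2;145;21;41m[48;2;21;13;8m🬆[38;2;20;37;14m[48;2;19;34;13m🬎[38;2;20;37;14m[48;2;19;34;13m🬎[38;2;20;37;14m[48;2;19;34;13m🬎[38;2;20;37;14m[48;2;19;34;13m🬎[0m
[38;2;17;32;11m[48;2;16;29;10m🬎[38;2;17;32;11m[48;2;16;29;10m🬎[38;2;17;32;11m[48;2;16;29;10m🬎[38;2;17;32;11m[48;2;16;29;10m🬎[38;2;17;32;11m[48;2;16;29;10m🬎[38;2;60;8;16m[48;2;76;10;21m▐[38;2;42;6;12m[48;2;23;3;6m▌[38;2;23;3;6m[48;2;17;31;11m▌[38;2;17;32;11m[48;2;16;29;10m🬎[38;2;17;32;11m[48;2;16;29;10m🬎[38;2;17;32;11m[48;2;16;29;10m🬎[38;2;17;32;11m[48;2;16;29;10m🬎[0m
[38;2;14;27;8m[48;2;13;24;7m🬎[38;2;14;27;8m[48;2;13;24;7m🬎[38;2;14;27;8m[48;2;13;24;7m🬎[38;2;14;27;8m[48;2;13;24;7m🬎[38;2;14;27;8m[48;2;13;24;7m🬎[38;2;69;9;19m[48;2;13;24;7m🬊[38;2;32;4;9m[48;2;13;24;7m🬎[38;2;23;3;6m[48;2;13;25;7m🬀[38;2;14;27;8m[48;2;13;24;7m🬎[38;2;14;27;8m[48;2;13;24;7m🬎[38;2;14;27;8m[48;2;13;24;7m🬎[38;2;14;27;8m[48;2;13;24;7m🬎[0m
[38;2;12;23;6m[48;2;11;20;5m🬂[38;2;12;23;6m[48;2;11;20;5m🬂[38;2;12;23;6m[48;2;11;20;5m🬂[38;2;12;23;6m[48;2;11;20;5m🬂[38;2;12;23;6m[48;2;11;20;5m🬂[38;2;12;23;6m[48;2;11;20;5m🬂[38;2;12;23;6m[48;2;11;20;5m🬂[38;2;12;23;6m[48;2;11;20;5m🬂[38;2;12;23;6m[48;2;11;20;5m🬂[38;2;12;23;6m[48;2;11;20;5m🬂[38;2;12;23;6m[48;2;11;20;5m🬂[38;2;12;23;6m[48;2;11;20;5m🬂[0m
</frame>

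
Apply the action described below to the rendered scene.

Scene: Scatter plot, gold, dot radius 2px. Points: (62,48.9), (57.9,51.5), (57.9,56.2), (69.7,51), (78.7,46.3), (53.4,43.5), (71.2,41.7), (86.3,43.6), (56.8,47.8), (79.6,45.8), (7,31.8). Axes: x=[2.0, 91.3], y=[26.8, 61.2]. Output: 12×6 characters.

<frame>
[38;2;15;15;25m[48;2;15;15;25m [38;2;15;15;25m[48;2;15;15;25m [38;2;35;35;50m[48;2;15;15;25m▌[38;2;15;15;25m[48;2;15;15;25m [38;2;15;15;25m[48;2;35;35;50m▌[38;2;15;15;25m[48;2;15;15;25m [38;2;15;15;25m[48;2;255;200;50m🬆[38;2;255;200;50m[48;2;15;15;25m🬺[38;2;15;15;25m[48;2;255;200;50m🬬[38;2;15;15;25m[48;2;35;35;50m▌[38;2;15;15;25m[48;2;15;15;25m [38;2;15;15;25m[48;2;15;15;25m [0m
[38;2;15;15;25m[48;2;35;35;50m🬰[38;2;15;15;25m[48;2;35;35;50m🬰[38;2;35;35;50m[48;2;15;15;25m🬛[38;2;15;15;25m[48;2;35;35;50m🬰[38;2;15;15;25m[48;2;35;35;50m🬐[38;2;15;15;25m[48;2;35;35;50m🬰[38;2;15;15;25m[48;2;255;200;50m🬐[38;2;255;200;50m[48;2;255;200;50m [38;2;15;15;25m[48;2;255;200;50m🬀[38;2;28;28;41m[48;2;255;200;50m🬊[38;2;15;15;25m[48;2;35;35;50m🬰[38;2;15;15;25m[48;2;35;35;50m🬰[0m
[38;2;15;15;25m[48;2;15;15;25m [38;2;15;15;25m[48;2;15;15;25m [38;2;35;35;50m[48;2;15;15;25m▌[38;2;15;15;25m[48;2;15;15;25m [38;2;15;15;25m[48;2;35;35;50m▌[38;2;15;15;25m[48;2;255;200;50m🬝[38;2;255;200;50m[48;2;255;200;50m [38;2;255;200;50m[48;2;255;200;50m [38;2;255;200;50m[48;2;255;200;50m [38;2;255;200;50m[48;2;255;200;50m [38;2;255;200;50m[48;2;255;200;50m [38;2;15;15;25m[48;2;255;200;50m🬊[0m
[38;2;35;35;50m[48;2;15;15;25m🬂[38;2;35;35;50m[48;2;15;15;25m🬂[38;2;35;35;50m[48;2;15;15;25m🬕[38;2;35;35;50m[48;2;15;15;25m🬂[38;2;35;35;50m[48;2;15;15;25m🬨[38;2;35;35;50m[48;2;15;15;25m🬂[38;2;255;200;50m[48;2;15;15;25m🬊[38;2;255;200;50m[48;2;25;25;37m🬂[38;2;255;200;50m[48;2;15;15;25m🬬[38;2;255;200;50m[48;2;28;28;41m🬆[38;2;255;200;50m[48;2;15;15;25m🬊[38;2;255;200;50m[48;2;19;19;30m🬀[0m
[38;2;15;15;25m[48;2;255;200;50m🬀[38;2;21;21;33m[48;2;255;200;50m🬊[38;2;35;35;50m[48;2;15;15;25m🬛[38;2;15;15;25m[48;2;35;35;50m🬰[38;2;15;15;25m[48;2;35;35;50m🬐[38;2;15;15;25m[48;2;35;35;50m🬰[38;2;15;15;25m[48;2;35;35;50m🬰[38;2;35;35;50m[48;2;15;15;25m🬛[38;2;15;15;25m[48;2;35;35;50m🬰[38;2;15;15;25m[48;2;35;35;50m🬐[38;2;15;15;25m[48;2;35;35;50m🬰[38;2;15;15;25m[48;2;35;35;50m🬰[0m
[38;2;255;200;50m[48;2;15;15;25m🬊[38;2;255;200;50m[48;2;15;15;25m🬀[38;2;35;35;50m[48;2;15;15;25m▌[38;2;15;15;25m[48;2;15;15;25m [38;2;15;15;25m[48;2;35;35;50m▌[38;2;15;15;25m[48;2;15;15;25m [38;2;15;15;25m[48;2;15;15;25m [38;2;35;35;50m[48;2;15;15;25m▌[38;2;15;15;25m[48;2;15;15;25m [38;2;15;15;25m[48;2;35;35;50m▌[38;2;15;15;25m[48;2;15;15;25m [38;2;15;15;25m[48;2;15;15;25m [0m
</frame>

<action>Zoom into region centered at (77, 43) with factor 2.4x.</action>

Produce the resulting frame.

<frame>
[38;2;255;200;50m[48;2;255;200;50m [38;2;255;200;50m[48;2;255;200;50m [38;2;255;200;50m[48;2;25;25;37m🬎[38;2;255;200;50m[48;2;15;15;25m🬝[38;2;255;200;50m[48;2;27;27;40m🬀[38;2;15;15;25m[48;2;15;15;25m [38;2;15;15;25m[48;2;255;200;50m🬬[38;2;35;35;50m[48;2;15;15;25m▌[38;2;15;15;25m[48;2;15;15;25m [38;2;15;15;25m[48;2;35;35;50m▌[38;2;15;15;25m[48;2;15;15;25m [38;2;15;15;25m[48;2;15;15;25m [0m
[38;2;255;200;50m[48;2;21;21;33m🬆[38;2;255;200;50m[48;2;23;23;35m🬀[38;2;35;35;50m[48;2;15;15;25m🬛[38;2;15;15;25m[48;2;35;35;50m🬰[38;2;15;15;25m[48;2;35;35;50m🬐[38;2;15;15;25m[48;2;255;200;50m🬐[38;2;255;200;50m[48;2;255;200;50m [38;2;28;28;41m[48;2;255;200;50m🬊[38;2;23;23;35m[48;2;255;200;50m🬝[38;2;15;15;25m[48;2;35;35;50m🬐[38;2;15;15;25m[48;2;35;35;50m🬰[38;2;15;15;25m[48;2;35;35;50m🬰[0m
[38;2;15;15;25m[48;2;15;15;25m [38;2;15;15;25m[48;2;15;15;25m [38;2;35;35;50m[48;2;15;15;25m▌[38;2;15;15;25m[48;2;255;200;50m🬝[38;2;15;15;25m[48;2;35;35;50m▌[38;2;15;15;25m[48;2;15;15;25m [38;2;255;200;50m[48;2;15;15;25m🬊[38;2;255;200;50m[48;2;25;25;37m🬈[38;2;255;200;50m[48;2;255;200;50m [38;2;255;200;50m[48;2;35;35;50m🬛[38;2;15;15;25m[48;2;15;15;25m [38;2;15;15;25m[48;2;15;15;25m [0m
[38;2;35;35;50m[48;2;15;15;25m🬂[38;2;35;35;50m[48;2;15;15;25m🬂[38;2;255;200;50m[48;2;31;31;45m🬇[38;2;255;200;50m[48;2;255;200;50m [38;2;255;200;50m[48;2;35;35;50m🬛[38;2;35;35;50m[48;2;15;15;25m🬂[38;2;35;35;50m[48;2;15;15;25m🬂[38;2;35;35;50m[48;2;15;15;25m🬕[38;2;255;200;50m[48;2;19;19;30m🬁[38;2;35;35;50m[48;2;15;15;25m🬨[38;2;35;35;50m[48;2;15;15;25m🬂[38;2;35;35;50m[48;2;15;15;25m🬂[0m
[38;2;15;15;25m[48;2;35;35;50m🬰[38;2;15;15;25m[48;2;35;35;50m🬰[38;2;35;35;50m[48;2;15;15;25m🬛[38;2;23;23;35m[48;2;255;200;50m🬺[38;2;15;15;25m[48;2;35;35;50m🬐[38;2;15;15;25m[48;2;35;35;50m🬰[38;2;15;15;25m[48;2;35;35;50m🬰[38;2;35;35;50m[48;2;15;15;25m🬛[38;2;15;15;25m[48;2;35;35;50m🬰[38;2;15;15;25m[48;2;35;35;50m🬐[38;2;15;15;25m[48;2;35;35;50m🬰[38;2;15;15;25m[48;2;35;35;50m🬰[0m
[38;2;15;15;25m[48;2;15;15;25m [38;2;15;15;25m[48;2;15;15;25m [38;2;35;35;50m[48;2;15;15;25m▌[38;2;15;15;25m[48;2;15;15;25m [38;2;15;15;25m[48;2;35;35;50m▌[38;2;15;15;25m[48;2;15;15;25m [38;2;15;15;25m[48;2;15;15;25m [38;2;35;35;50m[48;2;15;15;25m▌[38;2;15;15;25m[48;2;15;15;25m [38;2;15;15;25m[48;2;35;35;50m▌[38;2;15;15;25m[48;2;15;15;25m [38;2;15;15;25m[48;2;15;15;25m [0m
</frame>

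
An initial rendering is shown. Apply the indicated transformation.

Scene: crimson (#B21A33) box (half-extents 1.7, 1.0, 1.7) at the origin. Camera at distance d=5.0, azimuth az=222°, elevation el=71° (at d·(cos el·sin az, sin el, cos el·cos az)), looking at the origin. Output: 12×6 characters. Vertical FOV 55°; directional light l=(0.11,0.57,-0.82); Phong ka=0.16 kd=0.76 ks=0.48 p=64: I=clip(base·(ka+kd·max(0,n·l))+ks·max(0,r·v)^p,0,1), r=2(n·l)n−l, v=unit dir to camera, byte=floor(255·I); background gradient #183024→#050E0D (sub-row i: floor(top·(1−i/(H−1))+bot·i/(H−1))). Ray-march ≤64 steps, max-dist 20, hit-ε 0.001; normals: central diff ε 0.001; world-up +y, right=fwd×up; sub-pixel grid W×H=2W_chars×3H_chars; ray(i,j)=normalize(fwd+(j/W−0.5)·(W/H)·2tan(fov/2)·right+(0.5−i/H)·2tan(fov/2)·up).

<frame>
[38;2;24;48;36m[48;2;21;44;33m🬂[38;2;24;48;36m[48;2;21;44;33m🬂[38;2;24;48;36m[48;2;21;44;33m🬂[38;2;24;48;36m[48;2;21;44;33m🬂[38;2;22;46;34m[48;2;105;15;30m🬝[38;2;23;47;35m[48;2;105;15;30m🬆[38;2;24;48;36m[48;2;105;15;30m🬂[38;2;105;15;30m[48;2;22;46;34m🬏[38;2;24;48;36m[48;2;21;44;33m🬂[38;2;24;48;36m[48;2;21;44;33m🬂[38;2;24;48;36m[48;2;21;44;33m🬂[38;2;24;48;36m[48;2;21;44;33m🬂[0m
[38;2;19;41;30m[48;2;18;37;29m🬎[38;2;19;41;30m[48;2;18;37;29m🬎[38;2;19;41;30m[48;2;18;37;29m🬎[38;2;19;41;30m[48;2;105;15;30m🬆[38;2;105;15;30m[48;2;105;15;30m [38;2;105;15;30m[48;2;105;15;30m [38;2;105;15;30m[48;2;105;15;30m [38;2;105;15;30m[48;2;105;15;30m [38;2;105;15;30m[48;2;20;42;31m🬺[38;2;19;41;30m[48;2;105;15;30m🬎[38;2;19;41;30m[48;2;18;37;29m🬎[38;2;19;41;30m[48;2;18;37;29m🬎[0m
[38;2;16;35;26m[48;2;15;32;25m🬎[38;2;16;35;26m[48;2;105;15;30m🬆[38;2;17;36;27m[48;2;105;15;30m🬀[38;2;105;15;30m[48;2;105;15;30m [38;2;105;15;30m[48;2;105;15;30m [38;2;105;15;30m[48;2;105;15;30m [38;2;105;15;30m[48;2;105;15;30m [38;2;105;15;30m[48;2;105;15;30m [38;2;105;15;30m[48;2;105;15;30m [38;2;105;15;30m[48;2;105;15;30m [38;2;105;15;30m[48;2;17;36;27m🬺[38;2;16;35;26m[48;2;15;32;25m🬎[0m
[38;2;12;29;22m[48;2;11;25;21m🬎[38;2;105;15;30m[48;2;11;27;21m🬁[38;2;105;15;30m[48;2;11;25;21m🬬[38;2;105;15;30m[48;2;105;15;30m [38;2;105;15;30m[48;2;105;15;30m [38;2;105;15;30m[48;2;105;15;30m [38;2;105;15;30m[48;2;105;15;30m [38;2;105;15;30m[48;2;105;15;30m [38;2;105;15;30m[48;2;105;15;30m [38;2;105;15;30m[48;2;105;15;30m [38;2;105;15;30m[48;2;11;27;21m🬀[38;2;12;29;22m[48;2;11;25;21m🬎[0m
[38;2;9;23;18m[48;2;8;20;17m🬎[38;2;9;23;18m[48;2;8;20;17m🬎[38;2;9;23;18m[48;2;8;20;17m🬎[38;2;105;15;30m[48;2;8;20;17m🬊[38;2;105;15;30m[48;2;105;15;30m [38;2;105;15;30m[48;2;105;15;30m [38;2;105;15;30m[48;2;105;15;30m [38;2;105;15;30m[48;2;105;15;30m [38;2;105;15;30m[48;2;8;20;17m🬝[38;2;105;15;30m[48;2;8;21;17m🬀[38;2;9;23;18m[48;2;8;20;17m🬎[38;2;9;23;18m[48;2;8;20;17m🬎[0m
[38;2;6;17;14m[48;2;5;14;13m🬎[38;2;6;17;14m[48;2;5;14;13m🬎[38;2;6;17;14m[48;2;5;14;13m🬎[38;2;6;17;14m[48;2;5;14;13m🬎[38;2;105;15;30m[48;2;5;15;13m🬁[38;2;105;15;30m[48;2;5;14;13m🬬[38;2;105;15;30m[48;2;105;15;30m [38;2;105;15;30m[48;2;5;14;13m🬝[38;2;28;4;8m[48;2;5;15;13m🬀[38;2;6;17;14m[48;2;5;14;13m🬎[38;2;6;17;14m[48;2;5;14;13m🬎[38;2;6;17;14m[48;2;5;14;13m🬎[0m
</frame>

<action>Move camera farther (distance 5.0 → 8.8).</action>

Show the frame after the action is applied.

<frame>
[38;2;24;48;36m[48;2;21;44;33m🬂[38;2;24;48;36m[48;2;21;44;33m🬂[38;2;24;48;36m[48;2;21;44;33m🬂[38;2;24;48;36m[48;2;21;44;33m🬂[38;2;24;48;36m[48;2;21;44;33m🬂[38;2;24;48;36m[48;2;21;44;33m🬂[38;2;24;48;36m[48;2;21;44;33m🬂[38;2;24;48;36m[48;2;21;44;33m🬂[38;2;24;48;36m[48;2;21;44;33m🬂[38;2;24;48;36m[48;2;21;44;33m🬂[38;2;24;48;36m[48;2;21;44;33m🬂[38;2;24;48;36m[48;2;21;44;33m🬂[0m
[38;2;19;41;30m[48;2;18;37;29m🬎[38;2;19;41;30m[48;2;18;37;29m🬎[38;2;19;41;30m[48;2;18;37;29m🬎[38;2;19;41;30m[48;2;18;37;29m🬎[38;2;19;41;30m[48;2;18;37;29m🬎[38;2;19;40;30m[48;2;105;15;30m🬝[38;2;105;15;30m[48;2;19;41;30m🬱[38;2;19;41;30m[48;2;18;37;29m🬎[38;2;19;41;30m[48;2;18;37;29m🬎[38;2;19;41;30m[48;2;18;37;29m🬎[38;2;19;41;30m[48;2;18;37;29m🬎[38;2;19;41;30m[48;2;18;37;29m🬎[0m
[38;2;16;35;26m[48;2;15;32;25m🬎[38;2;16;35;26m[48;2;15;32;25m🬎[38;2;16;35;26m[48;2;15;32;25m🬎[38;2;16;35;26m[48;2;15;32;25m🬎[38;2;16;35;26m[48;2;105;15;30m🬆[38;2;105;15;30m[48;2;105;15;30m [38;2;105;15;30m[48;2;105;15;30m [38;2;105;15;30m[48;2;17;36;27m🬺[38;2;16;35;26m[48;2;105;15;30m🬎[38;2;16;35;26m[48;2;15;32;25m🬎[38;2;16;35;26m[48;2;15;32;25m🬎[38;2;16;35;26m[48;2;15;32;25m🬎[0m
[38;2;12;29;22m[48;2;11;25;21m🬎[38;2;12;29;22m[48;2;11;25;21m🬎[38;2;12;29;22m[48;2;11;25;21m🬎[38;2;12;29;22m[48;2;11;25;21m🬎[38;2;105;15;30m[48;2;11;26;21m🬊[38;2;105;15;30m[48;2;105;15;30m [38;2;105;15;30m[48;2;105;15;30m [38;2;105;15;30m[48;2;11;25;21m🬝[38;2;105;15;30m[48;2;11;27;21m🬀[38;2;12;29;22m[48;2;11;25;21m🬎[38;2;12;29;22m[48;2;11;25;21m🬎[38;2;12;29;22m[48;2;11;25;21m🬎[0m
[38;2;9;23;18m[48;2;8;20;17m🬎[38;2;9;23;18m[48;2;8;20;17m🬎[38;2;9;23;18m[48;2;8;20;17m🬎[38;2;9;23;18m[48;2;8;20;17m🬎[38;2;9;23;18m[48;2;8;20;17m🬎[38;2;105;15;30m[48;2;8;21;17m🬁[38;2;105;15;30m[48;2;8;20;17m🬆[38;2;9;23;18m[48;2;8;20;17m🬎[38;2;9;23;18m[48;2;8;20;17m🬎[38;2;9;23;18m[48;2;8;20;17m🬎[38;2;9;23;18m[48;2;8;20;17m🬎[38;2;9;23;18m[48;2;8;20;17m🬎[0m
[38;2;6;17;14m[48;2;5;14;13m🬎[38;2;6;17;14m[48;2;5;14;13m🬎[38;2;6;17;14m[48;2;5;14;13m🬎[38;2;6;17;14m[48;2;5;14;13m🬎[38;2;6;17;14m[48;2;5;14;13m🬎[38;2;6;17;14m[48;2;5;14;13m🬎[38;2;6;17;14m[48;2;5;14;13m🬎[38;2;6;17;14m[48;2;5;14;13m🬎[38;2;6;17;14m[48;2;5;14;13m🬎[38;2;6;17;14m[48;2;5;14;13m🬎[38;2;6;17;14m[48;2;5;14;13m🬎[38;2;6;17;14m[48;2;5;14;13m🬎[0m
</frame>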